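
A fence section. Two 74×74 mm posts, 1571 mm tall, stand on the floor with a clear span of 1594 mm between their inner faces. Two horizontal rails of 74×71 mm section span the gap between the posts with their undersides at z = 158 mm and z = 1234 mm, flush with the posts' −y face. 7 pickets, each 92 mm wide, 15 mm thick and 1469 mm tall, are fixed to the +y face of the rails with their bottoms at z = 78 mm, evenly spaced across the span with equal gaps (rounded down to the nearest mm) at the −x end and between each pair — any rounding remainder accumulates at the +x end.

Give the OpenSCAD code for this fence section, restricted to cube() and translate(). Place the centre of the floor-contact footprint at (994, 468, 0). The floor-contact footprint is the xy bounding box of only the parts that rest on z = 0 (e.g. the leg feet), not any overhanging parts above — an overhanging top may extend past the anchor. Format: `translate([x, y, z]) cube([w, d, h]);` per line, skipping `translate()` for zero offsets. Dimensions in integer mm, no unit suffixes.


translate([123, 431, 0]) cube([74, 74, 1571]);
translate([1791, 431, 0]) cube([74, 74, 1571]);
translate([197, 431, 158]) cube([1594, 74, 71]);
translate([197, 431, 1234]) cube([1594, 74, 71]);
translate([315, 505, 78]) cube([92, 15, 1469]);
translate([525, 505, 78]) cube([92, 15, 1469]);
translate([735, 505, 78]) cube([92, 15, 1469]);
translate([945, 505, 78]) cube([92, 15, 1469]);
translate([1155, 505, 78]) cube([92, 15, 1469]);
translate([1365, 505, 78]) cube([92, 15, 1469]);
translate([1575, 505, 78]) cube([92, 15, 1469]);


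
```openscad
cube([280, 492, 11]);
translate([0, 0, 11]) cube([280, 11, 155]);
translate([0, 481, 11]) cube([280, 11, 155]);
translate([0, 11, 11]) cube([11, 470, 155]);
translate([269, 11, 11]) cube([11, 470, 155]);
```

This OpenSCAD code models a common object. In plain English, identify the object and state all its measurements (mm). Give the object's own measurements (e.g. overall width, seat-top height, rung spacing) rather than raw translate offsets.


An open-topped rectangular box: outside dimensions 280×492×166 mm, with a uniform wall and base thickness of 11 mm. The base is a full 280×492 slab on the floor; four walls sit on top of the base. The front and back walls (the −y and +y sides) span the full width; the two side walls fit between them.


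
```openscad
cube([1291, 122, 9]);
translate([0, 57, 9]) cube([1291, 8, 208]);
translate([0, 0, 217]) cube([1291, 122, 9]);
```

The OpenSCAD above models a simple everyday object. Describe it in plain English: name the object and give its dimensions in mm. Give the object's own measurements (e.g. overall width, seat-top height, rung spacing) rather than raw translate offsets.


An I-beam lying along x, 1291 mm long. Overall section height 226 mm. Two flanges 122 mm wide (y) and 9 mm thick, one on the floor and one at the top; a web 8 mm thick runs between them, centred on the flange width.


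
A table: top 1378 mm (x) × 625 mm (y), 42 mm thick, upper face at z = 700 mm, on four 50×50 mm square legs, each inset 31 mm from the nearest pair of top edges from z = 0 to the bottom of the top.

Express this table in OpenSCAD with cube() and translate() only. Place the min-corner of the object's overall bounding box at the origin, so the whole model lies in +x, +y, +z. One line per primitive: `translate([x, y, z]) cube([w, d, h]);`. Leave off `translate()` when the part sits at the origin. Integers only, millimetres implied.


translate([0, 0, 658]) cube([1378, 625, 42]);
translate([31, 31, 0]) cube([50, 50, 658]);
translate([1297, 31, 0]) cube([50, 50, 658]);
translate([31, 544, 0]) cube([50, 50, 658]);
translate([1297, 544, 0]) cube([50, 50, 658]);


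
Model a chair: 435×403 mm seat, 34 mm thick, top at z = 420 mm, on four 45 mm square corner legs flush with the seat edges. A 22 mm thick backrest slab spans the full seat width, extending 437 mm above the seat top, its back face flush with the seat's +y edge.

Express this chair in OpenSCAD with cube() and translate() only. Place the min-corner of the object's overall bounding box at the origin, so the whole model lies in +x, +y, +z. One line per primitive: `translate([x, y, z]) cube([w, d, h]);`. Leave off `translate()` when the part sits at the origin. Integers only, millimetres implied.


translate([0, 0, 386]) cube([435, 403, 34]);
cube([45, 45, 386]);
translate([390, 0, 0]) cube([45, 45, 386]);
translate([0, 358, 0]) cube([45, 45, 386]);
translate([390, 358, 0]) cube([45, 45, 386]);
translate([0, 381, 420]) cube([435, 22, 437]);


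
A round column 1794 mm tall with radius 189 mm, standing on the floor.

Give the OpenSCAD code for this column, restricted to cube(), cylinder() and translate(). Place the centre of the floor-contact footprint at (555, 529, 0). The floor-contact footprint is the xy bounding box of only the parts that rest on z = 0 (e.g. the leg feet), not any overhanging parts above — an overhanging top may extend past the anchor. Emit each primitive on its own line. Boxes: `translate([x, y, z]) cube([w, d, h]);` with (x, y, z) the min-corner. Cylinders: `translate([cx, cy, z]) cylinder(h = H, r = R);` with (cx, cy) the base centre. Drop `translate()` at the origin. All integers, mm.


translate([555, 529, 0]) cylinder(h = 1794, r = 189);


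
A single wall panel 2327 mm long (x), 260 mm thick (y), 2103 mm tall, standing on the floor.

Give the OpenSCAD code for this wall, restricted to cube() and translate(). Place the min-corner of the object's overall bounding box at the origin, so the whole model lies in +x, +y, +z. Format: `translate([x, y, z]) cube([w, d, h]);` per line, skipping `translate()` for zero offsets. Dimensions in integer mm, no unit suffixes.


cube([2327, 260, 2103]);


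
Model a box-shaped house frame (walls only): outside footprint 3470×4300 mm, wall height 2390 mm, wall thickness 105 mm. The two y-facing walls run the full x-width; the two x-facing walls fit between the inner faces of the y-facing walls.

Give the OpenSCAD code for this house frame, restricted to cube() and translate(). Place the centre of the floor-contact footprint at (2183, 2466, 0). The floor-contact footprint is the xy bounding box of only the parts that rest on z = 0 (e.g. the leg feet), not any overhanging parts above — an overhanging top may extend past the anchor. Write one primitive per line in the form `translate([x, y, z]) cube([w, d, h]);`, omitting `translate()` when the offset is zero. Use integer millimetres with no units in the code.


translate([448, 316, 0]) cube([3470, 105, 2390]);
translate([448, 4511, 0]) cube([3470, 105, 2390]);
translate([448, 421, 0]) cube([105, 4090, 2390]);
translate([3813, 421, 0]) cube([105, 4090, 2390]);


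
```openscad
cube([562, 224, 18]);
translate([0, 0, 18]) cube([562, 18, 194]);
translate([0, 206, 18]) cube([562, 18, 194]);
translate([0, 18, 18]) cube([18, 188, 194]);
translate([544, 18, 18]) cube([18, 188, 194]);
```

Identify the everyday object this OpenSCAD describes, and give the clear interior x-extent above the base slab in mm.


An open box. The internal width is 526 mm.

A 562×224 base slab with four walls standing on it — an open box. The base is 562 mm wide and the walls are 18 mm thick, so the internal width is 562 − 2 × 18 = 526 mm.


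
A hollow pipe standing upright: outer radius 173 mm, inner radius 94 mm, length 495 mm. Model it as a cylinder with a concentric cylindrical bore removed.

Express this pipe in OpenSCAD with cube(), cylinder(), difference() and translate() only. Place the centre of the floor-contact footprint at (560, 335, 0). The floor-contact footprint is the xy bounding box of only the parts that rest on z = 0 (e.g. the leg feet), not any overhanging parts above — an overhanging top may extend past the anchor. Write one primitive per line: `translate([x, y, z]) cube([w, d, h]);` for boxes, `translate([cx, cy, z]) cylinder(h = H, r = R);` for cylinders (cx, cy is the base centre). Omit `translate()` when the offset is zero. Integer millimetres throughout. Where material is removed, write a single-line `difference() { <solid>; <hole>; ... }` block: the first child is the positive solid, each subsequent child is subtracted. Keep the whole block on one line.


difference() { translate([560, 335, 0]) cylinder(h = 495, r = 173); translate([560, 335, 0]) cylinder(h = 495, r = 94); }


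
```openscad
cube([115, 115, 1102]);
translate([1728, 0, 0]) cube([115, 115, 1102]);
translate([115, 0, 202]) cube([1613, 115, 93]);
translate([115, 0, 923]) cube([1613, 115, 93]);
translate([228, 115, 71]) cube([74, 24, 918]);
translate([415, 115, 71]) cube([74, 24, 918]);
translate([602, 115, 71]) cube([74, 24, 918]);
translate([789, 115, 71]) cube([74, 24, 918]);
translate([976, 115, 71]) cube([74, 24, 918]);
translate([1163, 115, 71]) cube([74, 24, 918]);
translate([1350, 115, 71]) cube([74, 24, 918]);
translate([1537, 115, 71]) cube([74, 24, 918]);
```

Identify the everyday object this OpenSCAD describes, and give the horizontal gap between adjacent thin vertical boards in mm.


A fence section. The picket gap is 113 mm.

Two posts, two rails, 8 pickets — a fence section. Span 1613 mm holds 8 pickets of 74 mm with 9 equal gaps: ⌊(1613 − 8·74) / 9⌋ = 113 mm.


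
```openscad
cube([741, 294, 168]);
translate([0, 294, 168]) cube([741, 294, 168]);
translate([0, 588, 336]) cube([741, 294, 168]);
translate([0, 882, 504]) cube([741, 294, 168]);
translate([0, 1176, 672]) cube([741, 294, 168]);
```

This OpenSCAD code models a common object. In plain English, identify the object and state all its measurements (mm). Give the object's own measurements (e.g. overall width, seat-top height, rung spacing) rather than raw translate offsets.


A straight staircase of 5 solid steps. Each step is 741 mm wide (x), 294 mm deep (y, the going) and 168 mm tall (the rise). The first step rests on the floor; each subsequent step sits one going further in +y and one rise higher in +z, directly behind and above the previous step with no overlap.


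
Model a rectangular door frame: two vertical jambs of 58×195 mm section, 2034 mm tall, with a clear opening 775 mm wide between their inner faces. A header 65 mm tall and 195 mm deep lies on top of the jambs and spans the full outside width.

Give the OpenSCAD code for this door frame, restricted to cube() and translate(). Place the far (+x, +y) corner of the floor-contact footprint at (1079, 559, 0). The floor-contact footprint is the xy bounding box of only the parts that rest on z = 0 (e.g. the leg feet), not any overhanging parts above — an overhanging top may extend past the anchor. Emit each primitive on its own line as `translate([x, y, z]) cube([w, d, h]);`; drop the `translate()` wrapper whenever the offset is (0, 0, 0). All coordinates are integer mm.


translate([188, 364, 0]) cube([58, 195, 2034]);
translate([1021, 364, 0]) cube([58, 195, 2034]);
translate([188, 364, 2034]) cube([891, 195, 65]);


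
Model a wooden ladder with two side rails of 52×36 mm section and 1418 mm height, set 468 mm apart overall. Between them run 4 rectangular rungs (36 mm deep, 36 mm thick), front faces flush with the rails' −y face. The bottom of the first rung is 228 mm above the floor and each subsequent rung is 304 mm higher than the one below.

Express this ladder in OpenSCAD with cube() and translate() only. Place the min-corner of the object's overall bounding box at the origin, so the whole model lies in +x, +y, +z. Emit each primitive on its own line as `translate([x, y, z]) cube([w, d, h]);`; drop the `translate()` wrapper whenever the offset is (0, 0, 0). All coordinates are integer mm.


// rung span = 468 - 2*52 = 364
// rung[k] z = 228 + k*304
cube([52, 36, 1418]);
translate([416, 0, 0]) cube([52, 36, 1418]);
translate([52, 0, 228]) cube([364, 36, 36]);
translate([52, 0, 532]) cube([364, 36, 36]);
translate([52, 0, 836]) cube([364, 36, 36]);
translate([52, 0, 1140]) cube([364, 36, 36]);


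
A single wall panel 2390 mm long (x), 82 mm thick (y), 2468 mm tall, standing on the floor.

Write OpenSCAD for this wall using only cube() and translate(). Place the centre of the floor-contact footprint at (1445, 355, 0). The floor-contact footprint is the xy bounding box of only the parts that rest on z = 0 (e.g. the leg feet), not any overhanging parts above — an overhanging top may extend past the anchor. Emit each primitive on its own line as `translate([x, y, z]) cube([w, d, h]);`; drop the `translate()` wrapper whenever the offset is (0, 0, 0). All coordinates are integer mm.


translate([250, 314, 0]) cube([2390, 82, 2468]);


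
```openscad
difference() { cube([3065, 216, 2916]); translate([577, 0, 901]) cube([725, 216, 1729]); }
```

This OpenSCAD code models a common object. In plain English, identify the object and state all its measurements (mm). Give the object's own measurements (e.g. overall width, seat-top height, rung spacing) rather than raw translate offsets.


A wall 3065 mm long (x), 216 mm thick (y), 2916 mm tall, with a rectangular window opening cut through it. The opening is 725 mm wide and 1729 mm tall; its sill is at z = 901 mm and its near (−x) edge is 577 mm from the wall's −x end. The opening passes through the full wall thickness.


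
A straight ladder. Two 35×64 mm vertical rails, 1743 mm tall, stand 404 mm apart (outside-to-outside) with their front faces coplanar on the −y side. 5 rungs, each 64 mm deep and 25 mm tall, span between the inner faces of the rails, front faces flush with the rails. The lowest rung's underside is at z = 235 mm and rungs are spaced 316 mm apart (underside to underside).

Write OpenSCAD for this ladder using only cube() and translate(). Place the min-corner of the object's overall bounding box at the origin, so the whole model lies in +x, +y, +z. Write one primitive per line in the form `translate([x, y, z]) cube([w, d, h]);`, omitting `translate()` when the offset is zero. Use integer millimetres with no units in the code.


// rung span = 404 - 2*35 = 334
// rung[k] z = 235 + k*316
cube([35, 64, 1743]);
translate([369, 0, 0]) cube([35, 64, 1743]);
translate([35, 0, 235]) cube([334, 64, 25]);
translate([35, 0, 551]) cube([334, 64, 25]);
translate([35, 0, 867]) cube([334, 64, 25]);
translate([35, 0, 1183]) cube([334, 64, 25]);
translate([35, 0, 1499]) cube([334, 64, 25]);


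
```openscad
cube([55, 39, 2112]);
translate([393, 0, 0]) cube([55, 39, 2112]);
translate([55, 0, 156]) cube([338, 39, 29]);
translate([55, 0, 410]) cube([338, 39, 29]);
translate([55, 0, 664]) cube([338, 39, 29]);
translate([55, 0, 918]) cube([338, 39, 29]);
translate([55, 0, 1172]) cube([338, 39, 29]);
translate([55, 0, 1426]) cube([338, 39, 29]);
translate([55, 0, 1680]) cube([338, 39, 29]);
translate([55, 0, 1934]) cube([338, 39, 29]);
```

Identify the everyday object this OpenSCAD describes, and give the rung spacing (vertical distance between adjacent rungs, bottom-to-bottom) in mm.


A ladder. The rung spacing is 254 mm.

Two tall 55×39 posts with 8 short bars between them — a ladder. Adjacent rungs sit at z = 156 and z = 410, so the spacing is 410 − 156 = 254 mm.


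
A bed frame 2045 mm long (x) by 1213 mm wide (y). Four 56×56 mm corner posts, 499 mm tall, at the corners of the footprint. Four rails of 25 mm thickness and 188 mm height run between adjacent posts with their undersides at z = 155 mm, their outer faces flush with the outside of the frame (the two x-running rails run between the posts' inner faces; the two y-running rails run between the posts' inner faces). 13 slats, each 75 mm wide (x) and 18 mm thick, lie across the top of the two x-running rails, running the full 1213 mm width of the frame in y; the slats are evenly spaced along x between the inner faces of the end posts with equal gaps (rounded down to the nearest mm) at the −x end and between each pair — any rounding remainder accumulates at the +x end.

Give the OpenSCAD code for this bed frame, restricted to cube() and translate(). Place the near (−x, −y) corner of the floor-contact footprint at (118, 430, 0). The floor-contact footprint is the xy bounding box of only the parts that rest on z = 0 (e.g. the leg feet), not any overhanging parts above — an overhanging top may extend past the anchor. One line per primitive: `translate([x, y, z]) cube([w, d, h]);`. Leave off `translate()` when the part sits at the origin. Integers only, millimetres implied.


// slat z = rail_z + rail_h = 155 + 188 = 343
// slat gap = ⌊(1933 − 13·75) / 14⌋ = 68
translate([118, 430, 0]) cube([56, 56, 499]);
translate([118, 1587, 0]) cube([56, 56, 499]);
translate([2107, 430, 0]) cube([56, 56, 499]);
translate([2107, 1587, 0]) cube([56, 56, 499]);
translate([174, 430, 155]) cube([1933, 25, 188]);
translate([174, 1618, 155]) cube([1933, 25, 188]);
translate([118, 486, 155]) cube([25, 1101, 188]);
translate([2138, 486, 155]) cube([25, 1101, 188]);
translate([242, 430, 343]) cube([75, 1213, 18]);
translate([385, 430, 343]) cube([75, 1213, 18]);
translate([528, 430, 343]) cube([75, 1213, 18]);
translate([671, 430, 343]) cube([75, 1213, 18]);
translate([814, 430, 343]) cube([75, 1213, 18]);
translate([957, 430, 343]) cube([75, 1213, 18]);
translate([1100, 430, 343]) cube([75, 1213, 18]);
translate([1243, 430, 343]) cube([75, 1213, 18]);
translate([1386, 430, 343]) cube([75, 1213, 18]);
translate([1529, 430, 343]) cube([75, 1213, 18]);
translate([1672, 430, 343]) cube([75, 1213, 18]);
translate([1815, 430, 343]) cube([75, 1213, 18]);
translate([1958, 430, 343]) cube([75, 1213, 18]);


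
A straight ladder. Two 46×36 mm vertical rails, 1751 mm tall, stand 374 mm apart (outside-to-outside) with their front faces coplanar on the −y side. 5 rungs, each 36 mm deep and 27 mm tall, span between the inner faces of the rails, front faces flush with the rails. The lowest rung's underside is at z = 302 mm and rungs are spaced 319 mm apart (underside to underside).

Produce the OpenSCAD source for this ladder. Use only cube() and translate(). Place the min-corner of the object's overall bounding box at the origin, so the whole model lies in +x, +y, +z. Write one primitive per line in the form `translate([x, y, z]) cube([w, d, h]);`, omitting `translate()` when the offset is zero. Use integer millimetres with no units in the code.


// rung span = 374 - 2*46 = 282
// rung[k] z = 302 + k*319
cube([46, 36, 1751]);
translate([328, 0, 0]) cube([46, 36, 1751]);
translate([46, 0, 302]) cube([282, 36, 27]);
translate([46, 0, 621]) cube([282, 36, 27]);
translate([46, 0, 940]) cube([282, 36, 27]);
translate([46, 0, 1259]) cube([282, 36, 27]);
translate([46, 0, 1578]) cube([282, 36, 27]);


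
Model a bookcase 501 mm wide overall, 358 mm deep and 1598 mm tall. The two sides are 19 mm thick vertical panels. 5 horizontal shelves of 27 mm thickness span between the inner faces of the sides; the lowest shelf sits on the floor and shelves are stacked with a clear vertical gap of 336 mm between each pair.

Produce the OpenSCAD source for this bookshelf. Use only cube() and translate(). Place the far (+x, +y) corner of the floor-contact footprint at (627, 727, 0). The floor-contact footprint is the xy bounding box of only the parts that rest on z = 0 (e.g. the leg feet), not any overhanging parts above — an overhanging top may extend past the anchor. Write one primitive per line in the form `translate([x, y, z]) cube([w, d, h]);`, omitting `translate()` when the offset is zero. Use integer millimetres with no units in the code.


translate([126, 369, 0]) cube([19, 358, 1598]);
translate([608, 369, 0]) cube([19, 358, 1598]);
translate([145, 369, 0]) cube([463, 358, 27]);
translate([145, 369, 363]) cube([463, 358, 27]);
translate([145, 369, 726]) cube([463, 358, 27]);
translate([145, 369, 1089]) cube([463, 358, 27]);
translate([145, 369, 1452]) cube([463, 358, 27]);


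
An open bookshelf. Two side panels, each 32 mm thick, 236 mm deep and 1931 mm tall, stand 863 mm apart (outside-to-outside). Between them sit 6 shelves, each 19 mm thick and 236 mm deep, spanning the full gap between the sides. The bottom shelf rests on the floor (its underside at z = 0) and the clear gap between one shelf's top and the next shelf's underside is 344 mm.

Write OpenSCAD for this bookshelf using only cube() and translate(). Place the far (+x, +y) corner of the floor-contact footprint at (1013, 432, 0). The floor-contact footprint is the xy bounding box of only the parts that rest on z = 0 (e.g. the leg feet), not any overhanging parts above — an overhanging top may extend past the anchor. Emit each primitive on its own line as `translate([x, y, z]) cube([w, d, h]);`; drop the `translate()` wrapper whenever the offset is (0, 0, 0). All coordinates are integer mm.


translate([150, 196, 0]) cube([32, 236, 1931]);
translate([981, 196, 0]) cube([32, 236, 1931]);
translate([182, 196, 0]) cube([799, 236, 19]);
translate([182, 196, 363]) cube([799, 236, 19]);
translate([182, 196, 726]) cube([799, 236, 19]);
translate([182, 196, 1089]) cube([799, 236, 19]);
translate([182, 196, 1452]) cube([799, 236, 19]);
translate([182, 196, 1815]) cube([799, 236, 19]);


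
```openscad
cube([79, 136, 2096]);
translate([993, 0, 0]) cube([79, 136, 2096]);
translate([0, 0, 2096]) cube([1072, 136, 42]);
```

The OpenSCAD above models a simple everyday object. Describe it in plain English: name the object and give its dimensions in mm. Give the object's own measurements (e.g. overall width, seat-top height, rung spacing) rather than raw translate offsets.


A door frame. The clear opening is 914 mm wide and 2096 mm high. Two 79 mm wide jambs, 136 mm deep, stand either side of the opening from the floor to the top of the opening. A 42 mm thick head sits across the top of both jambs, spanning the full outside width of the frame.


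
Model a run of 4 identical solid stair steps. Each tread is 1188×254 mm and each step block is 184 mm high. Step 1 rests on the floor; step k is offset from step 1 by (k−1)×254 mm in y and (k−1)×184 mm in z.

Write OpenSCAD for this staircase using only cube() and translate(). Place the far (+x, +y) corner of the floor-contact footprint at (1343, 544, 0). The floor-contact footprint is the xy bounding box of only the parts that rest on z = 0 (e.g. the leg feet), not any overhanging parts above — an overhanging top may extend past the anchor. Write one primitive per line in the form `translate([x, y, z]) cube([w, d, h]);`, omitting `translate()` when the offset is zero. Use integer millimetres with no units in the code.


translate([155, 290, 0]) cube([1188, 254, 184]);
translate([155, 544, 184]) cube([1188, 254, 184]);
translate([155, 798, 368]) cube([1188, 254, 184]);
translate([155, 1052, 552]) cube([1188, 254, 184]);


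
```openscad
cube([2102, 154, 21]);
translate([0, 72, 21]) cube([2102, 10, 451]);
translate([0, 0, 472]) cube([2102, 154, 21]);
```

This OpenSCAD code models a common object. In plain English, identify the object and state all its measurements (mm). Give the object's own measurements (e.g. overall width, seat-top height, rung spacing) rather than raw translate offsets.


An I-beam lying along x, 2102 mm long. Overall section height 493 mm. Two flanges 154 mm wide (y) and 21 mm thick, one on the floor and one at the top; a web 10 mm thick runs between them, centred on the flange width.


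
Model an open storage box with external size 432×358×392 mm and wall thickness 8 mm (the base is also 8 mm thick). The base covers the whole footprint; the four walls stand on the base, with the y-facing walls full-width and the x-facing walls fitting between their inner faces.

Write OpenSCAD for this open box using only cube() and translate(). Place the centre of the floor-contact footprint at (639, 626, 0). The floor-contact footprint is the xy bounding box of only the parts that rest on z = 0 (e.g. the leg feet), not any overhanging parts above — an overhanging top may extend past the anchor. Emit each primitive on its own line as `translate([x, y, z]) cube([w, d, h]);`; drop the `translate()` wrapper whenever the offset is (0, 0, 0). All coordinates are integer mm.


translate([423, 447, 0]) cube([432, 358, 8]);
translate([423, 447, 8]) cube([432, 8, 384]);
translate([423, 797, 8]) cube([432, 8, 384]);
translate([423, 455, 8]) cube([8, 342, 384]);
translate([847, 455, 8]) cube([8, 342, 384]);


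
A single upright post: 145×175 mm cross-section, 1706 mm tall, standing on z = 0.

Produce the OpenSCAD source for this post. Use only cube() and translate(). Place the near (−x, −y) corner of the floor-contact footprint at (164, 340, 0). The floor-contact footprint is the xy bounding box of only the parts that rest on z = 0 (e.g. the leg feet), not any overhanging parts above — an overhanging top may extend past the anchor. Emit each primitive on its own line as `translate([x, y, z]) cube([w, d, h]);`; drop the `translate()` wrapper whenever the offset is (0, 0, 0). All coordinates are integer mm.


translate([164, 340, 0]) cube([145, 175, 1706]);


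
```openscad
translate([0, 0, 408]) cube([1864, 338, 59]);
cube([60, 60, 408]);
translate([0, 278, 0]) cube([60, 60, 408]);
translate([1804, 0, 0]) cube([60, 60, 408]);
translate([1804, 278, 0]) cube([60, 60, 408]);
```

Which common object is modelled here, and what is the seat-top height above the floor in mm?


A bench. The seat-top height is 467 mm.

A long slab on four corner posts — a bench. The slab sits at z = 408 with thickness 59, so the top is 408 + 59 = 467 mm.


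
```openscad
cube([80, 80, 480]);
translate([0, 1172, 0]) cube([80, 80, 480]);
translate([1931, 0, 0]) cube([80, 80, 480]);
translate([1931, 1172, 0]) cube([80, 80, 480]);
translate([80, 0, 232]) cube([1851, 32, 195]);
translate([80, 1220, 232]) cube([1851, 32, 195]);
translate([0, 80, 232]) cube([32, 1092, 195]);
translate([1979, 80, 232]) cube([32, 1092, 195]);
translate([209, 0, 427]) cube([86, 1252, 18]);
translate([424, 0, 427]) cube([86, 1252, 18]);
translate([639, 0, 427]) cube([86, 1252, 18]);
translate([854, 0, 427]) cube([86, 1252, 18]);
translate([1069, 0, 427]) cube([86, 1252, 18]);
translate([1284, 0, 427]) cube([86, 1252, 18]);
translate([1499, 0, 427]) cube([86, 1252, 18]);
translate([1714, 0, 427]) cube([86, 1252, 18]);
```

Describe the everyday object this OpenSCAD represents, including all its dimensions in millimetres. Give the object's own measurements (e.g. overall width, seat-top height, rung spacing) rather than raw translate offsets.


A bed frame 2011 mm long (x) by 1252 mm wide (y). Four 80×80 mm corner posts, 480 mm tall, at the corners of the footprint. Four rails of 32 mm thickness and 195 mm height run between adjacent posts with their undersides at z = 232 mm, their outer faces flush with the outside of the frame (the two x-running rails run between the posts' inner faces; the two y-running rails run between the posts' inner faces). 8 slats, each 86 mm wide (x) and 18 mm thick, lie across the top of the two x-running rails, running the full 1252 mm width of the frame in y; along x they sit between the end posts with a 129 mm gap after the −x posts and between neighbouring slats, leaving 131 mm before the +x posts.


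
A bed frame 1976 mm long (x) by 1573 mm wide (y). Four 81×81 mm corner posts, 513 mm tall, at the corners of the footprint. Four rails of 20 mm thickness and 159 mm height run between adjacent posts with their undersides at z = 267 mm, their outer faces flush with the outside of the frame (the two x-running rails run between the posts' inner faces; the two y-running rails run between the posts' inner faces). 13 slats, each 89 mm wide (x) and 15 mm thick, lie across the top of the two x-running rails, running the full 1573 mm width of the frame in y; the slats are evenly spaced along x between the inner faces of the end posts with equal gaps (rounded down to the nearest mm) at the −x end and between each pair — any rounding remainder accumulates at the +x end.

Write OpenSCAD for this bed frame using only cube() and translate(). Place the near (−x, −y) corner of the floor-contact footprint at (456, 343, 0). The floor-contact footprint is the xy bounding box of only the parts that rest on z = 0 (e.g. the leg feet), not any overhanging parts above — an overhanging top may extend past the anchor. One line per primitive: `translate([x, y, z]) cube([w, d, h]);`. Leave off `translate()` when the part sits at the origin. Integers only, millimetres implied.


translate([456, 343, 0]) cube([81, 81, 513]);
translate([456, 1835, 0]) cube([81, 81, 513]);
translate([2351, 343, 0]) cube([81, 81, 513]);
translate([2351, 1835, 0]) cube([81, 81, 513]);
translate([537, 343, 267]) cube([1814, 20, 159]);
translate([537, 1896, 267]) cube([1814, 20, 159]);
translate([456, 424, 267]) cube([20, 1411, 159]);
translate([2412, 424, 267]) cube([20, 1411, 159]);
translate([583, 343, 426]) cube([89, 1573, 15]);
translate([718, 343, 426]) cube([89, 1573, 15]);
translate([853, 343, 426]) cube([89, 1573, 15]);
translate([988, 343, 426]) cube([89, 1573, 15]);
translate([1123, 343, 426]) cube([89, 1573, 15]);
translate([1258, 343, 426]) cube([89, 1573, 15]);
translate([1393, 343, 426]) cube([89, 1573, 15]);
translate([1528, 343, 426]) cube([89, 1573, 15]);
translate([1663, 343, 426]) cube([89, 1573, 15]);
translate([1798, 343, 426]) cube([89, 1573, 15]);
translate([1933, 343, 426]) cube([89, 1573, 15]);
translate([2068, 343, 426]) cube([89, 1573, 15]);
translate([2203, 343, 426]) cube([89, 1573, 15]);


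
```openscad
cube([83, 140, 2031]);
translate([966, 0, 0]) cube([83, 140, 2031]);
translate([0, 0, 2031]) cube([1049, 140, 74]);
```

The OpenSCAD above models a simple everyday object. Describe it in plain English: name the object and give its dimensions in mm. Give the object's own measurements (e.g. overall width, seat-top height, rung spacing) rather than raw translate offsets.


A door frame. The clear opening is 883 mm wide and 2031 mm high. Two 83 mm wide jambs, 140 mm deep, stand either side of the opening from the floor to the top of the opening. A 74 mm thick head sits across the top of both jambs, spanning the full outside width of the frame.


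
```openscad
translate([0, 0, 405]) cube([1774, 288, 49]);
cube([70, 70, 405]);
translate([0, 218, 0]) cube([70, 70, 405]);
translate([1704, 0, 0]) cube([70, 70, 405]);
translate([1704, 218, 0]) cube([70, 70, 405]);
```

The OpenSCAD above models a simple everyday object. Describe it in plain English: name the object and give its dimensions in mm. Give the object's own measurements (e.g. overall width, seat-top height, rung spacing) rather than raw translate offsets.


A bench: a 1774×288 mm seat slab, 49 mm thick, top at z = 454 mm, on four 70×70 mm square legs flush with the seat corners and standing on z = 0.


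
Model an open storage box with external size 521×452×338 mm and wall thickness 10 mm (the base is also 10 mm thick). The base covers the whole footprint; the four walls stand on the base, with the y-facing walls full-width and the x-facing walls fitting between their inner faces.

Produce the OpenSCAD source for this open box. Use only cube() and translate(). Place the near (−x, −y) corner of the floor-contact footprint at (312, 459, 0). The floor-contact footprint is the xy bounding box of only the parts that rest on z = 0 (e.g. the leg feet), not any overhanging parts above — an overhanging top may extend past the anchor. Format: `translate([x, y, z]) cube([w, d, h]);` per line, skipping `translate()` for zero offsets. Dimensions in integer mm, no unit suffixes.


translate([312, 459, 0]) cube([521, 452, 10]);
translate([312, 459, 10]) cube([521, 10, 328]);
translate([312, 901, 10]) cube([521, 10, 328]);
translate([312, 469, 10]) cube([10, 432, 328]);
translate([823, 469, 10]) cube([10, 432, 328]);


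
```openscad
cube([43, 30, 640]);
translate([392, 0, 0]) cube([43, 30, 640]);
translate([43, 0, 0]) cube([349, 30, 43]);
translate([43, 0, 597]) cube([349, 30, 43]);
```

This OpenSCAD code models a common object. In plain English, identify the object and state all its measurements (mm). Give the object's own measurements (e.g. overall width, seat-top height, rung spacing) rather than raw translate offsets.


A rectangular picture frame lying in the x–z plane (depth along y). The opening is 349 mm wide (x) by 554 mm tall (z), surrounded by a border 43 mm wide on all four sides. The frame is 30 mm deep and is made of two full-height vertical stiles with two horizontal rails fitted between them.


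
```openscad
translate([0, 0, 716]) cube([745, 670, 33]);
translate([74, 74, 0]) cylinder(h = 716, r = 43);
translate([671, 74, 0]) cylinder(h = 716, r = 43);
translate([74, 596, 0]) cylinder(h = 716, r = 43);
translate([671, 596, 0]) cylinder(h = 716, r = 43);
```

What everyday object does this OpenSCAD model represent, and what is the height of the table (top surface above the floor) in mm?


A table. The table height is 749 mm.

A 745×670×33 slab sits at z = 716 on four Ø86 mm round legs — a table. The top surface is at 716 + 33 = 749 mm.


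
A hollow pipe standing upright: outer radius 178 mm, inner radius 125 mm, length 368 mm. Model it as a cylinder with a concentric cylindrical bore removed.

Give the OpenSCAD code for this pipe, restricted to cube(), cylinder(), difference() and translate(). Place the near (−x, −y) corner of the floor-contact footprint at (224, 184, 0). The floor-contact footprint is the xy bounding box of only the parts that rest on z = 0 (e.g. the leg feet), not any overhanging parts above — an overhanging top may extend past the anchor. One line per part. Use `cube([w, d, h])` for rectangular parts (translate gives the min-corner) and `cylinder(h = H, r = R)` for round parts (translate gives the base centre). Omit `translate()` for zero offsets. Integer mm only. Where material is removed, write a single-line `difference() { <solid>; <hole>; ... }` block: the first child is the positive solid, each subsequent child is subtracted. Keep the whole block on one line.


difference() { translate([402, 362, 0]) cylinder(h = 368, r = 178); translate([402, 362, 0]) cylinder(h = 368, r = 125); }


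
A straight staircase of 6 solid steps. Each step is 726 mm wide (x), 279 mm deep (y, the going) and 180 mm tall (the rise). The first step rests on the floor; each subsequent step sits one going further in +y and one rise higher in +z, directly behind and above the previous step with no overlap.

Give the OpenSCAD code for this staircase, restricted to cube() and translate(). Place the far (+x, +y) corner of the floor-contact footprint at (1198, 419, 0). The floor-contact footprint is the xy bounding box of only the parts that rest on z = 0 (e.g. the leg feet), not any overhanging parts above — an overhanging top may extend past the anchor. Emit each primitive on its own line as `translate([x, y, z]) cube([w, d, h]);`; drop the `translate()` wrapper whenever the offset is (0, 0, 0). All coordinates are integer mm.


translate([472, 140, 0]) cube([726, 279, 180]);
translate([472, 419, 180]) cube([726, 279, 180]);
translate([472, 698, 360]) cube([726, 279, 180]);
translate([472, 977, 540]) cube([726, 279, 180]);
translate([472, 1256, 720]) cube([726, 279, 180]);
translate([472, 1535, 900]) cube([726, 279, 180]);


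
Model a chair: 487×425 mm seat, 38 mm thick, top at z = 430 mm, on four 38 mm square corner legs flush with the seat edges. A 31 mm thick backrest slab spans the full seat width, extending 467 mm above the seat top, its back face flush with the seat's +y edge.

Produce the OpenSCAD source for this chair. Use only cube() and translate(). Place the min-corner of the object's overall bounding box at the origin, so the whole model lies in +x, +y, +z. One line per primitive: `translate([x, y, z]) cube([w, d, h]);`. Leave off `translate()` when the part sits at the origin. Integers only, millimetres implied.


// leg_h = 430 - 38 = 392
translate([0, 0, 392]) cube([487, 425, 38]);
cube([38, 38, 392]);
translate([449, 0, 0]) cube([38, 38, 392]);
translate([0, 387, 0]) cube([38, 38, 392]);
translate([449, 387, 0]) cube([38, 38, 392]);
translate([0, 394, 430]) cube([487, 31, 467]);


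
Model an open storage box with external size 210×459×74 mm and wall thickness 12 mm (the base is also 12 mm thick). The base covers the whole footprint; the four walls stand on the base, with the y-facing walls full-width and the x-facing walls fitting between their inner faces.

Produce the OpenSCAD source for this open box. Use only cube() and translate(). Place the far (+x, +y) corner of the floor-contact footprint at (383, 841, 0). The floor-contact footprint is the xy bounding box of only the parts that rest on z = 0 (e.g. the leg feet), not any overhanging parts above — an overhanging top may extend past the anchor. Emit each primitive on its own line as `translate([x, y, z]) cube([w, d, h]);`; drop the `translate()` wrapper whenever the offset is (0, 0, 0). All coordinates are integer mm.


translate([173, 382, 0]) cube([210, 459, 12]);
translate([173, 382, 12]) cube([210, 12, 62]);
translate([173, 829, 12]) cube([210, 12, 62]);
translate([173, 394, 12]) cube([12, 435, 62]);
translate([371, 394, 12]) cube([12, 435, 62]);


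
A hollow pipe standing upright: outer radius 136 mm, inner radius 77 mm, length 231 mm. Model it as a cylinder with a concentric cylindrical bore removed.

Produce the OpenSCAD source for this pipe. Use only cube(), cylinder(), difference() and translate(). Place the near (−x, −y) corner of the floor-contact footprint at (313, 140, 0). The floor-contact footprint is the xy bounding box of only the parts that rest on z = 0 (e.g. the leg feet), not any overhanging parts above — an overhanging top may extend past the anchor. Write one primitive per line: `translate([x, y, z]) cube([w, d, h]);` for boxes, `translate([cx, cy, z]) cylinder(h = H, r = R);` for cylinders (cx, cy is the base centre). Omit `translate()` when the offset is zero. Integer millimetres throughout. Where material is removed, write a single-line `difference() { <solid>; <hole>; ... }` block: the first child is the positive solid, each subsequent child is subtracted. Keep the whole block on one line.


difference() { translate([449, 276, 0]) cylinder(h = 231, r = 136); translate([449, 276, 0]) cylinder(h = 231, r = 77); }


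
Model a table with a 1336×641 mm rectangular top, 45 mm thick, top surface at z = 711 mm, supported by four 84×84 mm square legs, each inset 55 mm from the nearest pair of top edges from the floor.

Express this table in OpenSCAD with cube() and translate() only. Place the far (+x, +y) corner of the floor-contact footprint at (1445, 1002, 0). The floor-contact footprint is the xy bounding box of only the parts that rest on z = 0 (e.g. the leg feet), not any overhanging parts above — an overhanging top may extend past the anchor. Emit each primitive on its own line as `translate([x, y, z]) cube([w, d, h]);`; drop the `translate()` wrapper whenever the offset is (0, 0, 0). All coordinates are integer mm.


translate([164, 416, 666]) cube([1336, 641, 45]);
translate([219, 471, 0]) cube([84, 84, 666]);
translate([1361, 471, 0]) cube([84, 84, 666]);
translate([219, 918, 0]) cube([84, 84, 666]);
translate([1361, 918, 0]) cube([84, 84, 666]);


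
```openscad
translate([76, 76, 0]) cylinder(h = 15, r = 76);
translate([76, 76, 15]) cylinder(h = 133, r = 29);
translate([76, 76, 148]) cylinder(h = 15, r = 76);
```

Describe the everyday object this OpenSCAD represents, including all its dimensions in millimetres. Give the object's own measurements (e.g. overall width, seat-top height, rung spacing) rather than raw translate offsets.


A spool: two coaxial disc flanges of radius 76 mm and thickness 15 mm, joined by a core cylinder of radius 29 mm and height 133 mm. The lower flange rests on z = 0 and the three cylinders share a vertical axis.


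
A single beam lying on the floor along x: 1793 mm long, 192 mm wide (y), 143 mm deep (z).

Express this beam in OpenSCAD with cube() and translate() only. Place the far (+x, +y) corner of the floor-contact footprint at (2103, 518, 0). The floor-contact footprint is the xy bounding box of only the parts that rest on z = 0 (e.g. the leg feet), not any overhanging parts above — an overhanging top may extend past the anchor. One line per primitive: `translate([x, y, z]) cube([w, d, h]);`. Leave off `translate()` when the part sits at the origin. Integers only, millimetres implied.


translate([310, 326, 0]) cube([1793, 192, 143]);
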